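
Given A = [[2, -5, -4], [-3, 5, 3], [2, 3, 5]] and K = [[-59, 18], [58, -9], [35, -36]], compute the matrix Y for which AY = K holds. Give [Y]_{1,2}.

Left-multiplying both sides by A⁻¹ gives Y = A⁻¹K.
det A = 3; the adjugate gives A⁻¹ = [[16/3, 13/3, 5/3], [7, 6, 2], [-19/3, -16/3, -5/3]].
Y = A⁻¹K = [[16/3, 13/3, 5/3], [7, 6, 2], [-19/3, -16/3, -5/3]] · [[-59, 18], [58, -9], [35, -36]] = [[-5, -3], [5, 0], [6, -6]].

-3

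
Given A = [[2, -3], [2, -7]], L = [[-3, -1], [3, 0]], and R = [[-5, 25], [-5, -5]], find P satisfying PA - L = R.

P = [[-1, -3], [-3, 2]]

PA = R + L = [[-8, 24], [-2, -5]].
A is on the right of P, so right-multiply by A⁻¹: P = (R + L)A⁻¹.
det A = -8; the adjugate gives A⁻¹ = [[7/8, -3/8], [1/4, -1/4]].
P = (R + L)A⁻¹ = [[-1, -3], [-3, 2]].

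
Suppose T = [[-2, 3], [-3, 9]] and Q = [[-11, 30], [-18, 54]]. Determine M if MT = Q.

M = [[1, 3], [0, 6]]

Right-multiplying both sides by T⁻¹ gives M = QT⁻¹.
det T = -9, so T⁻¹ = [[-1, 1/3], [-1/3, 2/9]].
M = QT⁻¹ = [[-11, 30], [-18, 54]] · [[-1, 1/3], [-1/3, 2/9]] = [[1, 3], [0, 6]].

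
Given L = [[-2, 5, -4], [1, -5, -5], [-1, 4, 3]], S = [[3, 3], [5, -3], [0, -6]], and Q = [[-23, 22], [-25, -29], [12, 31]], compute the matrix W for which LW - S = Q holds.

LW = Q + S = [[-20, 25], [-20, -32], [12, 25]].
Left-multiplying both sides by L⁻¹ gives W = L⁻¹(Q + S).
L has determinant 4; L⁻¹ = [[5/4, -31/4, -45/4], [1/2, -5/2, -7/2], [-1/4, 3/4, 5/4]].
W = L⁻¹(Q + S) = [[-5, -2], [-2, 5], [5, 1]].

W = [[-5, -2], [-2, 5], [5, 1]]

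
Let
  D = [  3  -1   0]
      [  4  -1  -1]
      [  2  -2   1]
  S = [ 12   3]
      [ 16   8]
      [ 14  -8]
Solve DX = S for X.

X = [[2, 3], [-6, 6], [-2, -2]]

Since D multiplies X on the left, X = D⁻¹S.
det D = -3, so D⁻¹ = [[1, -1/3, -1/3], [2, -1, -1], [2, -4/3, -1/3]].
X = D⁻¹S = [[1, -1/3, -1/3], [2, -1, -1], [2, -4/3, -1/3]] · [[12, 3], [16, 8], [14, -8]] = [[2, 3], [-6, 6], [-2, -2]].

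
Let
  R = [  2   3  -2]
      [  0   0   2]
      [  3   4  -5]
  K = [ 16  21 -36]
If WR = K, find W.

W = [[-1, -4, 6]]

Since R sits to the right of W, W = KR⁻¹.
R has determinant 2; R⁻¹ = [[-4, 7/2, 3], [3, -2, -2], [0, 1/2, 0]].
W = KR⁻¹ = [[16, 21, -36]] · [[-4, 7/2, 3], [3, -2, -2], [0, 1/2, 0]] = [[-1, -4, 6]].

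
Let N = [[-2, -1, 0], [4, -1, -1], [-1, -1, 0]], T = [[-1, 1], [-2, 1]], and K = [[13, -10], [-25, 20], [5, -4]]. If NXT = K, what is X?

Isolating X: multiply by N⁻¹ from the left and T⁻¹ from the right, so X = N⁻¹KT⁻¹.
det N = 1; the adjugate gives N⁻¹ = [[-1, 0, 1], [1, 0, -2], [-5, -1, 6]].
det T = 1; the adjugate gives T⁻¹ = [[1, -1], [2, -1]].
N⁻¹K = [[-8, 6], [3, -2], [-10, 6]].
X = (N⁻¹K)T⁻¹ = [[4, 2], [-1, -1], [2, 4]].

X = [[4, 2], [-1, -1], [2, 4]]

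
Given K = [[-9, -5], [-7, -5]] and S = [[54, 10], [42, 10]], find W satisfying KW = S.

W = [[-6, 0], [0, -2]]

K is on the left of W, so left-multiply by K⁻¹: W = K⁻¹S.
det K = 10, so K⁻¹ = [[-1/2, 1/2], [7/10, -9/10]].
W = K⁻¹S = [[-1/2, 1/2], [7/10, -9/10]] · [[54, 10], [42, 10]] = [[-6, 0], [0, -2]].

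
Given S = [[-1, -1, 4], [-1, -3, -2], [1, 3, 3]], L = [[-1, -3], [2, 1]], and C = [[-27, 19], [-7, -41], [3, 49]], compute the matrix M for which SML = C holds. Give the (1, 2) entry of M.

Isolating M: multiply by S⁻¹ from the left and L⁻¹ from the right, so M = S⁻¹CL⁻¹.
det S = 2; the adjugate gives S⁻¹ = [[-3/2, 15/2, 7], [1/2, -7/2, -3], [0, 1, 1]].
det L = 5; the adjugate gives L⁻¹ = [[1/5, 3/5], [-2/5, -1/5]].
S⁻¹C = [[9, 7], [2, 6], [-4, 8]].
M = (S⁻¹C)L⁻¹ = [[-1, 4], [-2, 0], [-4, -4]].

4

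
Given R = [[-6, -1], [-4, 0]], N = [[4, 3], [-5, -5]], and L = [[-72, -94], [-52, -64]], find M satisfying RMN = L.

M = R⁻¹LN⁻¹ (apply R⁻¹ on the left and N⁻¹ on the right).
R has determinant -4; R⁻¹ = [[0, -1/4], [-1, 3/2]].
det N = -5; the adjugate gives N⁻¹ = [[1, 3/5], [-1, -4/5]].
R⁻¹L = [[13, 16], [-6, -2]].
M = (R⁻¹L)N⁻¹ = [[-3, -5], [-4, -2]].

M = [[-3, -5], [-4, -2]]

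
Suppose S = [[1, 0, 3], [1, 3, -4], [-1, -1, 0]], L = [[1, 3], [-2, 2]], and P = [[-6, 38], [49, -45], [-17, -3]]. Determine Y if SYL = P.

Left-multiply by S⁻¹ and right-multiply by L⁻¹: Y = S⁻¹PL⁻¹.
S has determinant 2; S⁻¹ = [[-2, -3/2, -9/2], [2, 3/2, 7/2], [1, 1/2, 3/2]].
det L = 8, so L⁻¹ = [[1/4, -3/8], [1/4, 1/8]].
S⁻¹P = [[15, 5], [2, -2], [-7, 11]].
Y = (S⁻¹P)L⁻¹ = [[5, -5], [0, -1], [1, 4]].

Y = [[5, -5], [0, -1], [1, 4]]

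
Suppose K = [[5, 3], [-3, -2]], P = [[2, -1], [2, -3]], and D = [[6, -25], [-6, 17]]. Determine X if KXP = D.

Left-multiply by K⁻¹ and right-multiply by P⁻¹: X = K⁻¹DP⁻¹.
det K = -1; the adjugate gives K⁻¹ = [[2, 3], [-3, -5]].
P has determinant -4; P⁻¹ = [[3/4, -1/4], [1/2, -1/2]].
K⁻¹D = [[-6, 1], [12, -10]].
X = (K⁻¹D)P⁻¹ = [[-4, 1], [4, 2]].

X = [[-4, 1], [4, 2]]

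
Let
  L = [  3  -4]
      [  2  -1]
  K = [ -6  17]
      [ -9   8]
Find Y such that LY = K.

Y = [[-6, 3], [-3, -2]]

Since L multiplies Y on the left, Y = L⁻¹K.
det L = 5, so L⁻¹ = [[-1/5, 4/5], [-2/5, 3/5]].
Y = L⁻¹K = [[-1/5, 4/5], [-2/5, 3/5]] · [[-6, 17], [-9, 8]] = [[-6, 3], [-3, -2]].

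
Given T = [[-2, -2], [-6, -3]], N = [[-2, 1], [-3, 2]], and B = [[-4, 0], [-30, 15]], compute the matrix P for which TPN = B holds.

P = T⁻¹BN⁻¹ (apply T⁻¹ on the left and N⁻¹ on the right).
T has determinant -6; T⁻¹ = [[1/2, -1/3], [-1, 1/3]].
N has determinant -1; N⁻¹ = [[-2, 1], [-3, 2]].
T⁻¹B = [[8, -5], [-6, 5]].
P = (T⁻¹B)N⁻¹ = [[-1, -2], [-3, 4]].

P = [[-1, -2], [-3, 4]]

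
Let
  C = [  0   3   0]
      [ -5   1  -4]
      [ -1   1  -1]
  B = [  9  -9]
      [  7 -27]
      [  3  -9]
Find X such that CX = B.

X = [[-4, 0], [3, -3], [4, 6]]

Left-multiplying both sides by C⁻¹ gives X = C⁻¹B.
C has determinant -3; C⁻¹ = [[-1, -1, 4], [1/3, 0, 0], [4/3, 1, -5]].
X = C⁻¹B = [[-1, -1, 4], [1/3, 0, 0], [4/3, 1, -5]] · [[9, -9], [7, -27], [3, -9]] = [[-4, 0], [3, -3], [4, 6]].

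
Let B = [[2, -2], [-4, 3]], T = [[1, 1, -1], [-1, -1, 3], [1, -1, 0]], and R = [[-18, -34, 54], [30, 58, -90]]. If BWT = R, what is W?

W = [[-3, 2, 2], [3, -5, -2]]

Isolating W: multiply by B⁻¹ from the left and T⁻¹ from the right, so W = B⁻¹RT⁻¹.
det B = -2; the adjugate gives B⁻¹ = [[-3/2, -1], [-2, -1]].
det T = 4, so T⁻¹ = [[3/4, 1/4, 1/2], [3/4, 1/4, -1/2], [1/2, 1/2, 0]].
B⁻¹R = [[-3, -7, 9], [6, 10, -18]].
W = (B⁻¹R)T⁻¹ = [[-3, 2, 2], [3, -5, -2]].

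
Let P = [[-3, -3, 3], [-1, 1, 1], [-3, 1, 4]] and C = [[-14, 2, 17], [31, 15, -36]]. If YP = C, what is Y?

Y = [[1, 2, 3], [-6, 2, -5]]

Since P sits to the right of Y, Y = CP⁻¹.
det P = -6; the adjugate gives P⁻¹ = [[-1/2, -5/2, 1], [-1/6, 1/2, 0], [-1/3, -2, 1]].
Y = CP⁻¹ = [[-14, 2, 17], [31, 15, -36]] · [[-1/2, -5/2, 1], [-1/6, 1/2, 0], [-1/3, -2, 1]] = [[1, 2, 3], [-6, 2, -5]].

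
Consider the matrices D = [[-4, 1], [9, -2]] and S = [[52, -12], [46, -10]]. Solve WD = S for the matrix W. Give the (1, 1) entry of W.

D is on the right of W, so right-multiply by D⁻¹: W = SD⁻¹.
D has determinant -1; D⁻¹ = [[2, 1], [9, 4]].
W = SD⁻¹ = [[52, -12], [46, -10]] · [[2, 1], [9, 4]] = [[-4, 4], [2, 6]].

-4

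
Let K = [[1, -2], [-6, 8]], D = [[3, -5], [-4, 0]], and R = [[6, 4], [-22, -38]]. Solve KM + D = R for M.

KM = R − D = [[3, 9], [-18, -38]].
Left-multiplying both sides by K⁻¹ gives M = K⁻¹(R − D).
K has determinant -4; K⁻¹ = [[-2, -1/2], [-3/2, -1/4]].
M = K⁻¹(R − D) = [[3, 1], [0, -4]].

M = [[3, 1], [0, -4]]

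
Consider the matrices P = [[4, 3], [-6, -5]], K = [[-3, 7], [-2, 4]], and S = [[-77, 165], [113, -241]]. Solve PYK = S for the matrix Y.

Y = [[5, 4], [-3, 2]]

Y = P⁻¹SK⁻¹ (apply P⁻¹ on the left and K⁻¹ on the right).
P has determinant -2; P⁻¹ = [[5/2, 3/2], [-3, -2]].
K has determinant 2; K⁻¹ = [[2, -7/2], [1, -3/2]].
P⁻¹S = [[-23, 51], [5, -13]].
Y = (P⁻¹S)K⁻¹ = [[5, 4], [-3, 2]].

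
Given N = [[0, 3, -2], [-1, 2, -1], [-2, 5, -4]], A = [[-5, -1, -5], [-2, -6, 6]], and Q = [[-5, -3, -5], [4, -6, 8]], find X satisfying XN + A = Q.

X = [[-1, -2, 1], [5, 0, -3]]

XN = Q − A = [[0, -2, 0], [6, 0, 2]].
Right-multiplying both sides by N⁻¹ gives X = (Q − A)N⁻¹.
det N = -4, so N⁻¹ = [[3/4, -1/2, -1/4], [1/2, 1, -1/2], [1/4, 3/2, -3/4]].
X = (Q − A)N⁻¹ = [[-1, -2, 1], [5, 0, -3]].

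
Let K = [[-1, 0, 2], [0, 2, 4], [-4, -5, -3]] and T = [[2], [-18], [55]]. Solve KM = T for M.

M = [[-6], [-5], [-2]]

Left-multiplying both sides by K⁻¹ gives M = K⁻¹T.
det K = 2, so K⁻¹ = [[7, -5, -2], [-8, 11/2, 2], [4, -5/2, -1]].
M = K⁻¹T = [[7, -5, -2], [-8, 11/2, 2], [4, -5/2, -1]] · [[2], [-18], [55]] = [[-6], [-5], [-2]].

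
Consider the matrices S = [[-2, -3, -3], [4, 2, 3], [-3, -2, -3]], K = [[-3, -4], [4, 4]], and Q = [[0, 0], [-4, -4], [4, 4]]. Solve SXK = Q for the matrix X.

Isolating X: multiply by S⁻¹ from the left and K⁻¹ from the right, so X = S⁻¹QK⁻¹.
S has determinant -3; S⁻¹ = [[0, 1, 1], [-1, 1, 2], [2/3, -5/3, -8/3]].
det K = 4; the adjugate gives K⁻¹ = [[1, 1], [-1, -3/4]].
S⁻¹Q = [[0, 0], [4, 4], [-4, -4]].
X = (S⁻¹Q)K⁻¹ = [[0, 0], [0, 1], [0, -1]].

X = [[0, 0], [0, 1], [0, -1]]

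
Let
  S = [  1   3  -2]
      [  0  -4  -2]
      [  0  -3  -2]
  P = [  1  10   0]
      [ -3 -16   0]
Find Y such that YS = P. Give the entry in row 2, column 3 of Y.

5

S is on the right of Y, so right-multiply by S⁻¹: Y = PS⁻¹.
det S = 2; the adjugate gives S⁻¹ = [[1, 6, -7], [0, -1, 1], [0, 3/2, -2]].
Y = PS⁻¹ = [[1, 10, 0], [-3, -16, 0]] · [[1, 6, -7], [0, -1, 1], [0, 3/2, -2]] = [[1, -4, 3], [-3, -2, 5]].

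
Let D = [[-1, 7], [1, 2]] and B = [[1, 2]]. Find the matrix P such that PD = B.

D is on the right of P, so right-multiply by D⁻¹: P = BD⁻¹.
D has determinant -9; D⁻¹ = [[-2/9, 7/9], [1/9, 1/9]].
P = BD⁻¹ = [[1, 2]] · [[-2/9, 7/9], [1/9, 1/9]] = [[0, 1]].

P = [[0, 1]]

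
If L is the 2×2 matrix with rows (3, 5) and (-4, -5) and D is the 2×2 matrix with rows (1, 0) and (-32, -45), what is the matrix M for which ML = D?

Right-multiplying both sides by L⁻¹ gives M = DL⁻¹.
det L = 5, so L⁻¹ = [[-1, -1], [4/5, 3/5]].
M = DL⁻¹ = [[1, 0], [-32, -45]] · [[-1, -1], [4/5, 3/5]] = [[-1, -1], [-4, 5]].

M = [[-1, -1], [-4, 5]]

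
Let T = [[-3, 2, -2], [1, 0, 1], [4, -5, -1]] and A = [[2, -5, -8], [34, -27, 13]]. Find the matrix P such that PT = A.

P = [[5, 5, 3], [-6, 4, 3]]

Since T sits to the right of P, P = AT⁻¹.
det T = 5, so T⁻¹ = [[1, 12/5, 2/5], [1, 11/5, 1/5], [-1, -7/5, -2/5]].
P = AT⁻¹ = [[2, -5, -8], [34, -27, 13]] · [[1, 12/5, 2/5], [1, 11/5, 1/5], [-1, -7/5, -2/5]] = [[5, 5, 3], [-6, 4, 3]].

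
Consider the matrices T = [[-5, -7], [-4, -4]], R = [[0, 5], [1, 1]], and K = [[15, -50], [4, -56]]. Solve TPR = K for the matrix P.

P = [[4, 4], [-1, -5]]

Left-multiply by T⁻¹ and right-multiply by R⁻¹: P = T⁻¹KR⁻¹.
T has determinant -8; T⁻¹ = [[1/2, -7/8], [-1/2, 5/8]].
det R = -5; the adjugate gives R⁻¹ = [[-1/5, 1], [1/5, 0]].
T⁻¹K = [[4, 24], [-5, -10]].
P = (T⁻¹K)R⁻¹ = [[4, 4], [-1, -5]].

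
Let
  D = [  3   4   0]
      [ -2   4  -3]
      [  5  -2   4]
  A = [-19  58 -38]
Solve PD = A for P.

Right-multiplying both sides by D⁻¹ gives P = AD⁻¹.
det D = 2; the adjugate gives D⁻¹ = [[5, -8, -6], [-7/2, 6, 9/2], [-8, 13, 10]].
P = AD⁻¹ = [[-19, 58, -38]] · [[5, -8, -6], [-7/2, 6, 9/2], [-8, 13, 10]] = [[6, 6, -5]].

P = [[6, 6, -5]]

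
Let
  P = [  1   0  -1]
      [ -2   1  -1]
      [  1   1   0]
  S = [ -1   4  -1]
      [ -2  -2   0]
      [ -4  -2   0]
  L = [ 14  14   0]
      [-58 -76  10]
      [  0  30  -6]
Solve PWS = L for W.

Isolating W: multiply by P⁻¹ from the left and S⁻¹ from the right, so W = P⁻¹LS⁻¹.
det P = 4; the adjugate gives P⁻¹ = [[1/4, -1/4, 1/4], [-1/4, 1/4, 3/4], [-3/4, -1/4, 1/4]].
det S = 4, so S⁻¹ = [[0, 1/2, -1/2], [0, -1, 1/2], [-1, -9/2, 5/2]].
P⁻¹L = [[18, 30, -4], [-18, 0, -2], [4, 16, -4]].
W = (P⁻¹L)S⁻¹ = [[4, -3, -4], [2, 0, 4], [4, 4, -4]].

W = [[4, -3, -4], [2, 0, 4], [4, 4, -4]]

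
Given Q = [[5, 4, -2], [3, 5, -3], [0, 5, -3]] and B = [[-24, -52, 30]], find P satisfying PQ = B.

P = [[-3, -3, -5]]

Right-multiplying both sides by Q⁻¹ gives P = BQ⁻¹.
Q has determinant 6; Q⁻¹ = [[0, 1/3, -1/3], [3/2, -5/2, 3/2], [5/2, -25/6, 13/6]].
P = BQ⁻¹ = [[-24, -52, 30]] · [[0, 1/3, -1/3], [3/2, -5/2, 3/2], [5/2, -25/6, 13/6]] = [[-3, -3, -5]].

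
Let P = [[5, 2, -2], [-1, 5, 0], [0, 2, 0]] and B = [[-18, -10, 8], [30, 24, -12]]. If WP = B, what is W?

W = [[-4, -2, 4], [6, 0, 6]]

P is on the right of W, so right-multiply by P⁻¹: W = BP⁻¹.
det P = 4, so P⁻¹ = [[0, -1, 5/2], [0, 0, 1/2], [-1/2, -5/2, 27/4]].
W = BP⁻¹ = [[-18, -10, 8], [30, 24, -12]] · [[0, -1, 5/2], [0, 0, 1/2], [-1/2, -5/2, 27/4]] = [[-4, -2, 4], [6, 0, 6]].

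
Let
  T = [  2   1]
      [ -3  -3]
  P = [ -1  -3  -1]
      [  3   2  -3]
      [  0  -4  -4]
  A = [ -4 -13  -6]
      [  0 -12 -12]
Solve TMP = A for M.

M = [[1, -1, 3], [-1, 1, -4]]

M = T⁻¹AP⁻¹ (apply T⁻¹ on the left and P⁻¹ on the right).
det T = -3; the adjugate gives T⁻¹ = [[1, 1/3], [-1, -2/3]].
P has determinant -4; P⁻¹ = [[5, 2, -11/4], [-3, -1, 3/2], [3, 1, -7/4]].
T⁻¹A = [[-4, -17, -10], [4, 21, 14]].
M = (T⁻¹A)P⁻¹ = [[1, -1, 3], [-1, 1, -4]].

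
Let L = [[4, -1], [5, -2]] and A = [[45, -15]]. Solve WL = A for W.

W = [[5, 5]]

Since L sits to the right of W, W = AL⁻¹.
det L = -3; the adjugate gives L⁻¹ = [[2/3, -1/3], [5/3, -4/3]].
W = AL⁻¹ = [[45, -15]] · [[2/3, -1/3], [5/3, -4/3]] = [[5, 5]].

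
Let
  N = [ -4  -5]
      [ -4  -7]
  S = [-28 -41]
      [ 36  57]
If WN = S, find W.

W = [[4, 3], [-3, -6]]

N is on the right of W, so right-multiply by N⁻¹: W = SN⁻¹.
det N = 8, so N⁻¹ = [[-7/8, 5/8], [1/2, -1/2]].
W = SN⁻¹ = [[-28, -41], [36, 57]] · [[-7/8, 5/8], [1/2, -1/2]] = [[4, 3], [-3, -6]].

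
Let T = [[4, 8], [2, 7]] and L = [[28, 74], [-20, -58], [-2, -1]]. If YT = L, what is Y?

T is on the right of Y, so right-multiply by T⁻¹: Y = LT⁻¹.
T has determinant 12; T⁻¹ = [[7/12, -2/3], [-1/6, 1/3]].
Y = LT⁻¹ = [[28, 74], [-20, -58], [-2, -1]] · [[7/12, -2/3], [-1/6, 1/3]] = [[4, 6], [-2, -6], [-1, 1]].

Y = [[4, 6], [-2, -6], [-1, 1]]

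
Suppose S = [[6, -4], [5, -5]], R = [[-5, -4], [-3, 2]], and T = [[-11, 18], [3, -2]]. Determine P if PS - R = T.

PS = T + R = [[-16, 14], [0, 0]].
S is on the right of P, so right-multiply by S⁻¹: P = (T + R)S⁻¹.
det S = -10, so S⁻¹ = [[1/2, -2/5], [1/2, -3/5]].
P = (T + R)S⁻¹ = [[-1, -2], [0, 0]].

P = [[-1, -2], [0, 0]]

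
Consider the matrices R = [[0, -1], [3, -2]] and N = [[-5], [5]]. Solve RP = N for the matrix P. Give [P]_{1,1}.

5

Since R multiplies P on the left, P = R⁻¹N.
det R = 3, so R⁻¹ = [[-2/3, 1/3], [-1, 0]].
P = R⁻¹N = [[-2/3, 1/3], [-1, 0]] · [[-5], [5]] = [[5], [5]].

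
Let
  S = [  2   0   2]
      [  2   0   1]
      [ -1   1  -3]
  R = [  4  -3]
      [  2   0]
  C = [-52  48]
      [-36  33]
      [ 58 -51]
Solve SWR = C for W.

W = [[-3, 1], [-1, 2], [-5, 2]]

Isolating W: multiply by S⁻¹ from the left and R⁻¹ from the right, so W = S⁻¹CR⁻¹.
S has determinant 2; S⁻¹ = [[-1/2, 1, 0], [5/2, -2, 1], [1, -1, 0]].
R has determinant 6; R⁻¹ = [[0, 1/2], [-1/3, 2/3]].
S⁻¹C = [[-10, 9], [0, 3], [-16, 15]].
W = (S⁻¹C)R⁻¹ = [[-3, 1], [-1, 2], [-5, 2]].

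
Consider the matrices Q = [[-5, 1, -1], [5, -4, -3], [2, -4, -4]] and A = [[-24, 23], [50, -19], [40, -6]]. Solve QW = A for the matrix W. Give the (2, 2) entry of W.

4

Q is on the left of W, so left-multiply by Q⁻¹: W = Q⁻¹A.
det Q = 6; the adjugate gives Q⁻¹ = [[2/3, 4/3, -7/6], [7/3, 11/3, -10/3], [-2, -3, 5/2]].
W = Q⁻¹A = [[2/3, 4/3, -7/6], [7/3, 11/3, -10/3], [-2, -3, 5/2]] · [[-24, 23], [50, -19], [40, -6]] = [[4, -3], [-6, 4], [-2, -4]].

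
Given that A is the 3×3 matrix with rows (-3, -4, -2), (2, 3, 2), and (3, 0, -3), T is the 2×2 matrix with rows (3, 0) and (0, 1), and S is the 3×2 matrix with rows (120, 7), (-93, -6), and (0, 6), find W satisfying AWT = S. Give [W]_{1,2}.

1

Left-multiply by A⁻¹ and right-multiply by T⁻¹: W = A⁻¹ST⁻¹.
det A = -3; the adjugate gives A⁻¹ = [[3, 4, 2/3], [-4, -5, -2/3], [3, 4, 1/3]].
det T = 3, so T⁻¹ = [[1/3, 0], [0, 1]].
A⁻¹S = [[-12, 1], [-15, -2], [-12, -1]].
W = (A⁻¹S)T⁻¹ = [[-4, 1], [-5, -2], [-4, -1]].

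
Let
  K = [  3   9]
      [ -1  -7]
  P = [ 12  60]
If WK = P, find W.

W = [[2, -6]]

Since K sits to the right of W, W = PK⁻¹.
K has determinant -12; K⁻¹ = [[7/12, 3/4], [-1/12, -1/4]].
W = PK⁻¹ = [[12, 60]] · [[7/12, 3/4], [-1/12, -1/4]] = [[2, -6]].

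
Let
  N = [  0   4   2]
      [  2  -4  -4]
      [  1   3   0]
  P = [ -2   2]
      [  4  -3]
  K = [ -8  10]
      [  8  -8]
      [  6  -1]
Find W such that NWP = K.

Isolating W: multiply by N⁻¹ from the left and P⁻¹ from the right, so W = N⁻¹KP⁻¹.
det N = 4, so N⁻¹ = [[3, 3/2, -2], [-1, -1/2, 1], [5/2, 1, -2]].
P has determinant -2; P⁻¹ = [[3/2, 1], [2, 1]].
N⁻¹K = [[-24, 20], [10, -7], [-24, 19]].
W = (N⁻¹K)P⁻¹ = [[4, -4], [1, 3], [2, -5]].

W = [[4, -4], [1, 3], [2, -5]]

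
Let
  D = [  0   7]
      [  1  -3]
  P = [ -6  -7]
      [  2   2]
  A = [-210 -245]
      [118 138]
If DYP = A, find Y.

Y = [[-5, -1], [5, 0]]

Left-multiply by D⁻¹ and right-multiply by P⁻¹: Y = D⁻¹AP⁻¹.
det D = -7; the adjugate gives D⁻¹ = [[3/7, 1], [1/7, 0]].
det P = 2; the adjugate gives P⁻¹ = [[1, 7/2], [-1, -3]].
D⁻¹A = [[28, 33], [-30, -35]].
Y = (D⁻¹A)P⁻¹ = [[-5, -1], [5, 0]].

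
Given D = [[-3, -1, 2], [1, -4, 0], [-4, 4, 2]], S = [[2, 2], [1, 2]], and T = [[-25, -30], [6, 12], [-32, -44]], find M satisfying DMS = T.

M = [[0, 2], [0, -1], [-5, 0]]

M = D⁻¹TS⁻¹ (apply D⁻¹ on the left and S⁻¹ on the right).
D has determinant 2; D⁻¹ = [[-4, 5, 4], [-1, 1, 1], [-6, 8, 13/2]].
S has determinant 2; S⁻¹ = [[1, -1], [-1/2, 1]].
D⁻¹T = [[2, 4], [-1, -2], [-10, -10]].
M = (D⁻¹T)S⁻¹ = [[0, 2], [0, -1], [-5, 0]].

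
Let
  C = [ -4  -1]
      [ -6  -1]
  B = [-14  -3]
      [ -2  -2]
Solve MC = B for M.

M = [[2, 1], [5, -3]]

C is on the right of M, so right-multiply by C⁻¹: M = BC⁻¹.
det C = -2; the adjugate gives C⁻¹ = [[1/2, -1/2], [-3, 2]].
M = BC⁻¹ = [[-14, -3], [-2, -2]] · [[1/2, -1/2], [-3, 2]] = [[2, 1], [5, -3]].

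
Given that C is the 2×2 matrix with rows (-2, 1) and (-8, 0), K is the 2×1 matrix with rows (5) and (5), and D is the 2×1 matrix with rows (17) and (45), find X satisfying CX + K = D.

X = [[-5], [2]]

CX = D − K = [[12], [40]].
Left-multiplying both sides by C⁻¹ gives X = C⁻¹(D − K).
det C = 8; the adjugate gives C⁻¹ = [[0, -1/8], [1, -1/4]].
X = C⁻¹(D − K) = [[-5], [2]].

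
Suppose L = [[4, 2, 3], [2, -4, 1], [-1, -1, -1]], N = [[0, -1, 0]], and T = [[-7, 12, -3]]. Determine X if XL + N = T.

XL = T − N = [[-7, 13, -3]].
L is on the right of X, so right-multiply by L⁻¹: X = (T − N)L⁻¹.
det L = 4, so L⁻¹ = [[5/4, -1/4, 7/2], [1/4, -1/4, 1/2], [-3/2, 1/2, -5]].
X = (T − N)L⁻¹ = [[-1, -3, -3]].

X = [[-1, -3, -3]]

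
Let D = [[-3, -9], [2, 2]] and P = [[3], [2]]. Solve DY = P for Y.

Y = [[2], [-1]]

Left-multiplying both sides by D⁻¹ gives Y = D⁻¹P.
D has determinant 12; D⁻¹ = [[1/6, 3/4], [-1/6, -1/4]].
Y = D⁻¹P = [[1/6, 3/4], [-1/6, -1/4]] · [[3], [2]] = [[2], [-1]].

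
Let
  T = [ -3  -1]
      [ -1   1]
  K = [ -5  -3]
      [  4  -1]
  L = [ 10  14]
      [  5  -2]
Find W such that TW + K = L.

W = [[-4, -4], [-3, -5]]

TW = L − K = [[15, 17], [1, -1]].
Since T multiplies W on the left, W = T⁻¹(L − K).
T has determinant -4; T⁻¹ = [[-1/4, -1/4], [-1/4, 3/4]].
W = T⁻¹(L − K) = [[-4, -4], [-3, -5]].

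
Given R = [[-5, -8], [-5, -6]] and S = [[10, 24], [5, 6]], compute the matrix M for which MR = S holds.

M = [[-6, 4], [0, -1]]

Right-multiplying both sides by R⁻¹ gives M = SR⁻¹.
det R = -10; the adjugate gives R⁻¹ = [[3/5, -4/5], [-1/2, 1/2]].
M = SR⁻¹ = [[10, 24], [5, 6]] · [[3/5, -4/5], [-1/2, 1/2]] = [[-6, 4], [0, -1]].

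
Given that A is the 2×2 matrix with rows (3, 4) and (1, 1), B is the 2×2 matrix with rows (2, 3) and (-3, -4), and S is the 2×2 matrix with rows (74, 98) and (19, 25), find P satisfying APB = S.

Isolating P: multiply by A⁻¹ from the left and B⁻¹ from the right, so P = A⁻¹SB⁻¹.
det A = -1, so A⁻¹ = [[-1, 4], [1, -3]].
det B = 1; the adjugate gives B⁻¹ = [[-4, -3], [3, 2]].
A⁻¹S = [[2, 2], [17, 23]].
P = (A⁻¹S)B⁻¹ = [[-2, -2], [1, -5]].

P = [[-2, -2], [1, -5]]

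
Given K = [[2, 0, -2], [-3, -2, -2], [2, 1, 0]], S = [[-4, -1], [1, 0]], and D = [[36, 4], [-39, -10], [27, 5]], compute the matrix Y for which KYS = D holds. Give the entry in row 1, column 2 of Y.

5

Left-multiply by K⁻¹ and right-multiply by S⁻¹: Y = K⁻¹DS⁻¹.
det K = 2; the adjugate gives K⁻¹ = [[1, -1, -2], [-2, 2, 5], [1/2, -1, -2]].
det S = 1; the adjugate gives S⁻¹ = [[0, 1], [-1, -4]].
K⁻¹D = [[21, 4], [-15, -3], [3, 2]].
Y = (K⁻¹D)S⁻¹ = [[-4, 5], [3, -3], [-2, -5]].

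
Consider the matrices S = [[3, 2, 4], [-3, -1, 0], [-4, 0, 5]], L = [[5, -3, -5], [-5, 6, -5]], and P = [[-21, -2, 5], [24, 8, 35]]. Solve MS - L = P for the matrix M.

M = [[-5, -5, 4], [5, -4, 2]]

MS = P + L = [[-16, -5, 0], [19, 14, 30]].
Since S sits to the right of M, M = (P + L)S⁻¹.
det S = -1, so S⁻¹ = [[5, 10, -4], [-15, -31, 12], [4, 8, -3]].
M = (P + L)S⁻¹ = [[-5, -5, 4], [5, -4, 2]].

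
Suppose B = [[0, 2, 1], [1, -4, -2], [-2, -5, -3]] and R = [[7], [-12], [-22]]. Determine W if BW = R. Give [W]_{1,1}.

Since B multiplies W on the left, W = B⁻¹R.
B has determinant 1; B⁻¹ = [[2, 1, 0], [7, 2, 1], [-13, -4, -2]].
W = B⁻¹R = [[2, 1, 0], [7, 2, 1], [-13, -4, -2]] · [[7], [-12], [-22]] = [[2], [3], [1]].

2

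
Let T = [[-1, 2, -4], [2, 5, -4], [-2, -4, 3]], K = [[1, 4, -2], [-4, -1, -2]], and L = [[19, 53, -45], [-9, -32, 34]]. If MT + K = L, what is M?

M = [[2, 5, -5], [-5, -1, 4]]

MT = L − K = [[18, 49, -43], [-5, -31, 36]].
Right-multiplying both sides by T⁻¹ gives M = (L − K)T⁻¹.
det T = -3, so T⁻¹ = [[1/3, -10/3, -4], [-2/3, 11/3, 4], [-2/3, 8/3, 3]].
M = (L − K)T⁻¹ = [[2, 5, -5], [-5, -1, 4]].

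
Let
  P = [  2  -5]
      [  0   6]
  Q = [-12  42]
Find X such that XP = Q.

Since P sits to the right of X, X = QP⁻¹.
P has determinant 12; P⁻¹ = [[1/2, 5/12], [0, 1/6]].
X = QP⁻¹ = [[-12, 42]] · [[1/2, 5/12], [0, 1/6]] = [[-6, 2]].

X = [[-6, 2]]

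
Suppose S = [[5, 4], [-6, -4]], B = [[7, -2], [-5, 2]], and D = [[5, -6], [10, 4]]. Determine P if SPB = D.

P = [[-5, -4], [5, 3]]

P = S⁻¹DB⁻¹ (apply S⁻¹ on the left and B⁻¹ on the right).
S has determinant 4; S⁻¹ = [[-1, -1], [3/2, 5/4]].
B has determinant 4; B⁻¹ = [[1/2, 1/2], [5/4, 7/4]].
S⁻¹D = [[-15, 2], [20, -4]].
P = (S⁻¹D)B⁻¹ = [[-5, -4], [5, 3]].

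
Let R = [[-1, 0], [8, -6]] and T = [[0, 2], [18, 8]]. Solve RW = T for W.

W = [[0, -2], [-3, -4]]

Left-multiplying both sides by R⁻¹ gives W = R⁻¹T.
R has determinant 6; R⁻¹ = [[-1, 0], [-4/3, -1/6]].
W = R⁻¹T = [[-1, 0], [-4/3, -1/6]] · [[0, 2], [18, 8]] = [[0, -2], [-3, -4]].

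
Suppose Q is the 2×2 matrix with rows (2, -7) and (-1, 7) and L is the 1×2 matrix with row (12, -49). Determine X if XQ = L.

X = [[5, -2]]

Since Q sits to the right of X, X = LQ⁻¹.
Q has determinant 7; Q⁻¹ = [[1, 1], [1/7, 2/7]].
X = LQ⁻¹ = [[12, -49]] · [[1, 1], [1/7, 2/7]] = [[5, -2]].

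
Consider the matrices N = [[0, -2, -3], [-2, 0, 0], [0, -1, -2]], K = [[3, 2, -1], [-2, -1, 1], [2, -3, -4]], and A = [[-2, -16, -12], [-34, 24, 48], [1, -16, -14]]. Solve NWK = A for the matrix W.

W = [[-1, -5, 5], [1, 3, 5], [4, 4, -4]]

Isolating W: multiply by N⁻¹ from the left and K⁻¹ from the right, so W = N⁻¹AK⁻¹.
det N = 2; the adjugate gives N⁻¹ = [[0, -1/2, 0], [-2, 0, 3], [1, 0, -2]].
det K = 1; the adjugate gives K⁻¹ = [[7, 11, 1], [-6, -10, -1], [8, 13, 1]].
N⁻¹A = [[17, -12, -24], [7, -16, -18], [-4, 16, 16]].
W = (N⁻¹A)K⁻¹ = [[-1, -5, 5], [1, 3, 5], [4, 4, -4]].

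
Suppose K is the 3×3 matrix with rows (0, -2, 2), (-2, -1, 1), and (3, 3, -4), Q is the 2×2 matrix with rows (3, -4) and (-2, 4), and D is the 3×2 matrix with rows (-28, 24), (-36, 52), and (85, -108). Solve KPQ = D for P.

P = [[1, -4], [4, 4], [-4, -1]]

Isolating P: multiply by K⁻¹ from the left and Q⁻¹ from the right, so P = K⁻¹DQ⁻¹.
det K = 4; the adjugate gives K⁻¹ = [[1/4, -1/2, 0], [-5/4, -3/2, -1], [-3/4, -3/2, -1]].
det Q = 4; the adjugate gives Q⁻¹ = [[1, 1], [1/2, 3/4]].
K⁻¹D = [[11, -20], [4, 0], [-10, 12]].
P = (K⁻¹D)Q⁻¹ = [[1, -4], [4, 4], [-4, -1]].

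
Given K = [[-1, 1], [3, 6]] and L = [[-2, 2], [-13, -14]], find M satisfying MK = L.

M = [[2, 0], [4, -3]]

Since K sits to the right of M, M = LK⁻¹.
K has determinant -9; K⁻¹ = [[-2/3, 1/9], [1/3, 1/9]].
M = LK⁻¹ = [[-2, 2], [-13, -14]] · [[-2/3, 1/9], [1/3, 1/9]] = [[2, 0], [4, -3]].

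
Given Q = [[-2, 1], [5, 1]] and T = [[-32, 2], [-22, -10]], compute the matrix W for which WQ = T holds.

W = [[6, -4], [-4, -6]]

Since Q sits to the right of W, W = TQ⁻¹.
Q has determinant -7; Q⁻¹ = [[-1/7, 1/7], [5/7, 2/7]].
W = TQ⁻¹ = [[-32, 2], [-22, -10]] · [[-1/7, 1/7], [5/7, 2/7]] = [[6, -4], [-4, -6]].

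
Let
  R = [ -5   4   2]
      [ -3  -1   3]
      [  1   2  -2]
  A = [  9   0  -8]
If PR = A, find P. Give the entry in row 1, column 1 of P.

-2

R is on the right of P, so right-multiply by R⁻¹: P = AR⁻¹.
R has determinant -2; R⁻¹ = [[2, -6, -7], [3/2, -4, -9/2], [5/2, -7, -17/2]].
P = AR⁻¹ = [[9, 0, -8]] · [[2, -6, -7], [3/2, -4, -9/2], [5/2, -7, -17/2]] = [[-2, 2, 5]].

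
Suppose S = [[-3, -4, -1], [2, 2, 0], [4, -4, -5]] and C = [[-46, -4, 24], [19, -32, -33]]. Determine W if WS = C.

S is on the right of W, so right-multiply by S⁻¹: W = CS⁻¹.
det S = 6, so S⁻¹ = [[-5/3, -8/3, 1/3], [5/3, 19/6, -1/3], [-8/3, -14/3, 1/3]].
W = CS⁻¹ = [[-46, -4, 24], [19, -32, -33]] · [[-5/3, -8/3, 1/3], [5/3, 19/6, -1/3], [-8/3, -14/3, 1/3]] = [[6, -2, -6], [3, 2, 6]].

W = [[6, -2, -6], [3, 2, 6]]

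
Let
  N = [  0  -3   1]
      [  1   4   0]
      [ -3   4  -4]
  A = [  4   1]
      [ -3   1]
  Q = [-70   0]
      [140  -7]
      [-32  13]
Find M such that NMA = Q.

M = [[5, -4], [3, -5], [-1, -5]]

Isolating M: multiply by N⁻¹ from the left and A⁻¹ from the right, so M = N⁻¹QA⁻¹.
det N = 4, so N⁻¹ = [[-4, -2, -1], [1, 3/4, 1/4], [4, 9/4, 3/4]].
A has determinant 7; A⁻¹ = [[1/7, -1/7], [3/7, 4/7]].
N⁻¹Q = [[32, 1], [27, -2], [11, -6]].
M = (N⁻¹Q)A⁻¹ = [[5, -4], [3, -5], [-1, -5]].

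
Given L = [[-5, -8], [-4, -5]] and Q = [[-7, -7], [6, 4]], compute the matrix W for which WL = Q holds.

Right-multiplying both sides by L⁻¹ gives W = QL⁻¹.
L has determinant -7; L⁻¹ = [[5/7, -8/7], [-4/7, 5/7]].
W = QL⁻¹ = [[-7, -7], [6, 4]] · [[5/7, -8/7], [-4/7, 5/7]] = [[-1, 3], [2, -4]].

W = [[-1, 3], [2, -4]]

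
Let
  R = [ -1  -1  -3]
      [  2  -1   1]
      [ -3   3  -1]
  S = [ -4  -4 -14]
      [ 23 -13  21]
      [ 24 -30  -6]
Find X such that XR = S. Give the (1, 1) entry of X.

Right-multiplying both sides by R⁻¹ gives X = SR⁻¹.
det R = -6; the adjugate gives R⁻¹ = [[1/3, 5/3, 2/3], [1/6, 4/3, 5/6], [-1/2, -1, -1/2]].
X = SR⁻¹ = [[-4, -4, -14], [23, -13, 21], [24, -30, -6]] · [[1/3, 5/3, 2/3], [1/6, 4/3, 5/6], [-1/2, -1, -1/2]] = [[5, 2, 1], [-5, 0, -6], [6, 6, -6]].

5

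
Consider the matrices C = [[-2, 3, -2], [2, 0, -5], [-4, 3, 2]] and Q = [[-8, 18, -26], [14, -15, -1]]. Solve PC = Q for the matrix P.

C is on the right of P, so right-multiply by C⁻¹: P = QC⁻¹.
det C = 6; the adjugate gives C⁻¹ = [[5/2, -2, -5/2], [8/3, -2, -7/3], [1, -1, -1]].
P = QC⁻¹ = [[-8, 18, -26], [14, -15, -1]] · [[5/2, -2, -5/2], [8/3, -2, -7/3], [1, -1, -1]] = [[2, 6, 4], [-6, 3, 1]].

P = [[2, 6, 4], [-6, 3, 1]]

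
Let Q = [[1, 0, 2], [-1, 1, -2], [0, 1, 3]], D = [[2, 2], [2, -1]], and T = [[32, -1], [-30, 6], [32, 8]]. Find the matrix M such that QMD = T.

M = Q⁻¹TD⁻¹ (apply Q⁻¹ on the left and D⁻¹ on the right).
det Q = 3, so Q⁻¹ = [[5/3, 2/3, -2/3], [1, 1, 0], [-1/3, -1/3, 1/3]].
det D = -6; the adjugate gives D⁻¹ = [[1/6, 1/3], [1/3, -1/3]].
Q⁻¹T = [[12, -3], [2, 5], [10, 1]].
M = (Q⁻¹T)D⁻¹ = [[1, 5], [2, -1], [2, 3]].

M = [[1, 5], [2, -1], [2, 3]]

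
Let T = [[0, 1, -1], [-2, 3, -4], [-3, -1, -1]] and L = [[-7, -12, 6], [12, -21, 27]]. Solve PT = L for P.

P = [[5, -4, 5], [-3, -6, 0]]

T is on the right of P, so right-multiply by T⁻¹: P = LT⁻¹.
det T = -1, so T⁻¹ = [[7, -2, 1], [-10, 3, -2], [-11, 3, -2]].
P = LT⁻¹ = [[-7, -12, 6], [12, -21, 27]] · [[7, -2, 1], [-10, 3, -2], [-11, 3, -2]] = [[5, -4, 5], [-3, -6, 0]].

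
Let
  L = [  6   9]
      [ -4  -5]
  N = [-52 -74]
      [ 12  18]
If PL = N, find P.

P = [[-6, 4], [2, 0]]

Since L sits to the right of P, P = NL⁻¹.
L has determinant 6; L⁻¹ = [[-5/6, -3/2], [2/3, 1]].
P = NL⁻¹ = [[-52, -74], [12, 18]] · [[-5/6, -3/2], [2/3, 1]] = [[-6, 4], [2, 0]].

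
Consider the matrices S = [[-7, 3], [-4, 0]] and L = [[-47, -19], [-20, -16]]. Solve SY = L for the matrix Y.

Y = [[5, 4], [-4, 3]]

S is on the left of Y, so left-multiply by S⁻¹: Y = S⁻¹L.
S has determinant 12; S⁻¹ = [[0, -1/4], [1/3, -7/12]].
Y = S⁻¹L = [[0, -1/4], [1/3, -7/12]] · [[-47, -19], [-20, -16]] = [[5, 4], [-4, 3]].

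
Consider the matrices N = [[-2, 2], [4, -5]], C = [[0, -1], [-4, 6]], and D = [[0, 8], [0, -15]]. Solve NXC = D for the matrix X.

Left-multiply by N⁻¹ and right-multiply by C⁻¹: X = N⁻¹DC⁻¹.
det N = 2, so N⁻¹ = [[-5/2, -1], [-2, -1]].
det C = -4; the adjugate gives C⁻¹ = [[-3/2, -1/4], [-1, 0]].
N⁻¹D = [[0, -5], [0, -1]].
X = (N⁻¹D)C⁻¹ = [[5, 0], [1, 0]].

X = [[5, 0], [1, 0]]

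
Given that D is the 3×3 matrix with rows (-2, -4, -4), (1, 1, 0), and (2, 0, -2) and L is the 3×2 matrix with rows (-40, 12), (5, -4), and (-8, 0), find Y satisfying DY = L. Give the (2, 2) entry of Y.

Since D multiplies Y on the left, Y = D⁻¹L.
D has determinant 4; D⁻¹ = [[-1/2, -2, 1], [1/2, 3, -1], [-1/2, -2, 1/2]].
Y = D⁻¹L = [[-1/2, -2, 1], [1/2, 3, -1], [-1/2, -2, 1/2]] · [[-40, 12], [5, -4], [-8, 0]] = [[2, 2], [3, -6], [6, 2]].

-6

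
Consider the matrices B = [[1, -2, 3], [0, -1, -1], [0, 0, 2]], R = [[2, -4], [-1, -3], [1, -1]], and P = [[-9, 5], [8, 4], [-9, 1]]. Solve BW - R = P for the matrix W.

W = [[-1, -1], [-3, -1], [-4, 0]]

BW = P + R = [[-7, 1], [7, 1], [-8, 0]].
B is on the left of W, so left-multiply by B⁻¹: W = B⁻¹(P + R).
B has determinant -2; B⁻¹ = [[1, -2, -5/2], [0, -1, -1/2], [0, 0, 1/2]].
W = B⁻¹(P + R) = [[-1, -1], [-3, -1], [-4, 0]].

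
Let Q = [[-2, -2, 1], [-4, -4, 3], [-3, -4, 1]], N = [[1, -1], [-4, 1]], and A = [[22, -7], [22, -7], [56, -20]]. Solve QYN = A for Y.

Y = [[2, 3], [-4, 2], [-2, 5]]

Left-multiply by Q⁻¹ and right-multiply by N⁻¹: Y = Q⁻¹AN⁻¹.
Q has determinant -2; Q⁻¹ = [[-4, 1, 1], [5/2, -1/2, -1], [-2, 1, 0]].
det N = -3, so N⁻¹ = [[-1/3, -1/3], [-4/3, -1/3]].
Q⁻¹A = [[-10, 1], [-12, 6], [-22, 7]].
Y = (Q⁻¹A)N⁻¹ = [[2, 3], [-4, 2], [-2, 5]].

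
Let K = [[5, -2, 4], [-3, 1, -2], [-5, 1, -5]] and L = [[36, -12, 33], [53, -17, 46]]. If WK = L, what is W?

Right-multiplying both sides by K⁻¹ gives W = LK⁻¹.
K has determinant 3; K⁻¹ = [[-1, -2, 0], [-5/3, -5/3, -2/3], [2/3, 5/3, -1/3]].
W = LK⁻¹ = [[36, -12, 33], [53, -17, 46]] · [[-1, -2, 0], [-5/3, -5/3, -2/3], [2/3, 5/3, -1/3]] = [[6, 3, -3], [6, -1, -4]].

W = [[6, 3, -3], [6, -1, -4]]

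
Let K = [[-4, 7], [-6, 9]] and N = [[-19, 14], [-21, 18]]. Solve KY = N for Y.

Left-multiplying both sides by K⁻¹ gives Y = K⁻¹N.
det K = 6, so K⁻¹ = [[3/2, -7/6], [1, -2/3]].
Y = K⁻¹N = [[3/2, -7/6], [1, -2/3]] · [[-19, 14], [-21, 18]] = [[-4, 0], [-5, 2]].

Y = [[-4, 0], [-5, 2]]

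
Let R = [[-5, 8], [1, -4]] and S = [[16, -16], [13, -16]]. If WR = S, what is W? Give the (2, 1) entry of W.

R is on the right of W, so right-multiply by R⁻¹: W = SR⁻¹.
det R = 12, so R⁻¹ = [[-1/3, -2/3], [-1/12, -5/12]].
W = SR⁻¹ = [[16, -16], [13, -16]] · [[-1/3, -2/3], [-1/12, -5/12]] = [[-4, -4], [-3, -2]].

-3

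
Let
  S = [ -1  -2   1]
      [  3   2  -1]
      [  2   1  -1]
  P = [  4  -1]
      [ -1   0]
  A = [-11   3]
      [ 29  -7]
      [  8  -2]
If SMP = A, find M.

M = [[2, -1], [3, 0], [5, -2]]

Left-multiply by S⁻¹ and right-multiply by P⁻¹: M = S⁻¹AP⁻¹.
det S = -2, so S⁻¹ = [[1/2, 1/2, 0], [-1/2, 1/2, -1], [1/2, 3/2, -2]].
det P = -1, so P⁻¹ = [[0, -1], [-1, -4]].
S⁻¹A = [[9, -2], [12, -3], [22, -5]].
M = (S⁻¹A)P⁻¹ = [[2, -1], [3, 0], [5, -2]].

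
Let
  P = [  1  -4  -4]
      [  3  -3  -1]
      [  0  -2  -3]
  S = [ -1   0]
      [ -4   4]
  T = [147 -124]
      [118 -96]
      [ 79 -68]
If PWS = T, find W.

Left-multiply by P⁻¹ and right-multiply by S⁻¹: W = P⁻¹TS⁻¹.
det P = -5, so P⁻¹ = [[-7/5, 4/5, 8/5], [-9/5, 3/5, 11/5], [6/5, -2/5, -9/5]].
S has determinant -4; S⁻¹ = [[-1, 0], [-1, 1/4]].
P⁻¹T = [[15, -12], [-20, 16], [-13, 12]].
W = (P⁻¹T)S⁻¹ = [[-3, -3], [4, 4], [1, 3]].

W = [[-3, -3], [4, 4], [1, 3]]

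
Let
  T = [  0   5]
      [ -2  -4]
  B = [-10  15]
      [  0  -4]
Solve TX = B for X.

X = [[4, -4], [-2, 3]]

Since T multiplies X on the left, X = T⁻¹B.
det T = 10, so T⁻¹ = [[-2/5, -1/2], [1/5, 0]].
X = T⁻¹B = [[-2/5, -1/2], [1/5, 0]] · [[-10, 15], [0, -4]] = [[4, -4], [-2, 3]].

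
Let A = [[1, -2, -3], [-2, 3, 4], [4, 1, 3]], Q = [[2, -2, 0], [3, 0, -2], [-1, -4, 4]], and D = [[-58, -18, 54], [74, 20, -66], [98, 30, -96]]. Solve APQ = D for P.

P = [[4, 0, -2], [4, 1, 1], [-1, 5, -3]]

P = A⁻¹DQ⁻¹ (apply A⁻¹ on the left and Q⁻¹ on the right).
det A = 3; the adjugate gives A⁻¹ = [[5/3, 1, 1/3], [22/3, 5, 2/3], [-14/3, -3, -1/3]].
det Q = 4; the adjugate gives Q⁻¹ = [[-2, 2, 1], [-5/2, 2, 1], [-3, 5/2, 3/2]].
A⁻¹D = [[10, 0, -8], [10, -12, 2], [16, 14, -22]].
P = (A⁻¹D)Q⁻¹ = [[4, 0, -2], [4, 1, 1], [-1, 5, -3]].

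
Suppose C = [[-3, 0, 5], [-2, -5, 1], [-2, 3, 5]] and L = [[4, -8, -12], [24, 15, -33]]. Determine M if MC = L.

M = [[4, -2, -6], [-6, -3, 0]]

C is on the right of M, so right-multiply by C⁻¹: M = LC⁻¹.
C has determinant 4; C⁻¹ = [[-7, 15/4, 25/4], [2, -5/4, -7/4], [-4, 9/4, 15/4]].
M = LC⁻¹ = [[4, -8, -12], [24, 15, -33]] · [[-7, 15/4, 25/4], [2, -5/4, -7/4], [-4, 9/4, 15/4]] = [[4, -2, -6], [-6, -3, 0]].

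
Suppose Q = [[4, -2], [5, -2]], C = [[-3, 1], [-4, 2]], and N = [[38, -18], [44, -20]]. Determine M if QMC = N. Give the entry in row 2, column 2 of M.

4

Isolating M: multiply by Q⁻¹ from the left and C⁻¹ from the right, so M = Q⁻¹NC⁻¹.
det Q = 2, so Q⁻¹ = [[-1, 1], [-5/2, 2]].
det C = -2, so C⁻¹ = [[-1, 1/2], [-2, 3/2]].
Q⁻¹N = [[6, -2], [-7, 5]].
M = (Q⁻¹N)C⁻¹ = [[-2, 0], [-3, 4]].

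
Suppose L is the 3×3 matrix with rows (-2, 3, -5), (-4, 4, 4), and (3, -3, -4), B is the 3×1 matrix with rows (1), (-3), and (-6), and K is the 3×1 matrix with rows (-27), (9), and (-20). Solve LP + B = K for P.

P = [[3], [1], [5]]

LP = K − B = [[-28], [12], [-14]].
Since L multiplies P on the left, P = L⁻¹(K − B).
det L = -4; the adjugate gives L⁻¹ = [[1, -27/4, -8], [1, -23/4, -7], [0, -3/4, -1]].
P = L⁻¹(K − B) = [[3], [1], [5]].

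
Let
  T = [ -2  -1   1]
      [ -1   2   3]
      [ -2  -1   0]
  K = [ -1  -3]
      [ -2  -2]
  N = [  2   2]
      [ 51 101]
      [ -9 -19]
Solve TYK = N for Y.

Isolating Y: multiply by T⁻¹ from the left and K⁻¹ from the right, so Y = T⁻¹NK⁻¹.
T has determinant 5; T⁻¹ = [[3/5, -1/5, -1], [-6/5, 2/5, 1], [1, 0, -1]].
K has determinant -4; K⁻¹ = [[1/2, -3/4], [-1/2, 1/4]].
T⁻¹N = [[0, 0], [9, 19], [11, 21]].
Y = (T⁻¹N)K⁻¹ = [[0, 0], [-5, -2], [-5, -3]].

Y = [[0, 0], [-5, -2], [-5, -3]]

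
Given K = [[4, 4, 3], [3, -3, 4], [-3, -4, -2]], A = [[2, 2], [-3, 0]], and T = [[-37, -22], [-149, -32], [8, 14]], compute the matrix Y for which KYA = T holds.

Left-multiply by K⁻¹ and right-multiply by A⁻¹: Y = K⁻¹TA⁻¹.
K has determinant 1; K⁻¹ = [[22, -4, 25], [-6, 1, -7], [-21, 4, -24]].
det A = 6, so A⁻¹ = [[0, -1/3], [1/2, 1/3]].
K⁻¹T = [[-18, -6], [17, 2], [-11, -2]].
Y = (K⁻¹T)A⁻¹ = [[-3, 4], [1, -5], [-1, 3]].

Y = [[-3, 4], [1, -5], [-1, 3]]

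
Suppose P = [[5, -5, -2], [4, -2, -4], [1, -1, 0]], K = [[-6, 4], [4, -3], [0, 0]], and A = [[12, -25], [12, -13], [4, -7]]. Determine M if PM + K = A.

M = [[2, -4], [-2, 3], [1, -3]]

PM = A − K = [[18, -29], [8, -10], [4, -7]].
Since P multiplies M on the left, M = P⁻¹(A − K).
det P = 4, so P⁻¹ = [[-1, 1/2, 4], [-1, 1/2, 3], [-1/2, 0, 5/2]].
M = P⁻¹(A − K) = [[2, -4], [-2, 3], [1, -3]].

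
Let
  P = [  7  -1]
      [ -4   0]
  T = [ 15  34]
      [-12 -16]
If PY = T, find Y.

Y = [[3, 4], [6, -6]]

Since P multiplies Y on the left, Y = P⁻¹T.
P has determinant -4; P⁻¹ = [[0, -1/4], [-1, -7/4]].
Y = P⁻¹T = [[0, -1/4], [-1, -7/4]] · [[15, 34], [-12, -16]] = [[3, 4], [6, -6]].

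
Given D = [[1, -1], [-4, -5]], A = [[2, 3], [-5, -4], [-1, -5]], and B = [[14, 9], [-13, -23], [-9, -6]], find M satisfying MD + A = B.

MD = B − A = [[12, 6], [-8, -19], [-8, -1]].
Right-multiplying both sides by D⁻¹ gives M = (B − A)D⁻¹.
det D = -9, so D⁻¹ = [[5/9, -1/9], [-4/9, -1/9]].
M = (B − A)D⁻¹ = [[4, -2], [4, 3], [-4, 1]].

M = [[4, -2], [4, 3], [-4, 1]]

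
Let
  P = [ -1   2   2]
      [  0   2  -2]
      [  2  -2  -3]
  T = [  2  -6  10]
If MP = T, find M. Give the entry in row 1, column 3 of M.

P is on the right of M, so right-multiply by P⁻¹: M = TP⁻¹.
det P = -6; the adjugate gives P⁻¹ = [[5/3, -1/3, 4/3], [2/3, 1/6, 1/3], [2/3, -1/3, 1/3]].
M = TP⁻¹ = [[2, -6, 10]] · [[5/3, -1/3, 4/3], [2/3, 1/6, 1/3], [2/3, -1/3, 1/3]] = [[6, -5, 4]].

4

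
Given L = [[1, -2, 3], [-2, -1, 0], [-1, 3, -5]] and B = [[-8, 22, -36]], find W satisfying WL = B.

L is on the right of W, so right-multiply by L⁻¹: W = BL⁻¹.
det L = 4; the adjugate gives L⁻¹ = [[5/4, -1/4, 3/4], [-5/2, -1/2, -3/2], [-7/4, -1/4, -5/4]].
W = BL⁻¹ = [[-8, 22, -36]] · [[5/4, -1/4, 3/4], [-5/2, -1/2, -3/2], [-7/4, -1/4, -5/4]] = [[-2, 0, 6]].

W = [[-2, 0, 6]]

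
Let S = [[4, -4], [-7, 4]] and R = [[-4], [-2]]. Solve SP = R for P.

P = [[2], [3]]

Since S multiplies P on the left, P = S⁻¹R.
det S = -12, so S⁻¹ = [[-1/3, -1/3], [-7/12, -1/3]].
P = S⁻¹R = [[-1/3, -1/3], [-7/12, -1/3]] · [[-4], [-2]] = [[2], [3]].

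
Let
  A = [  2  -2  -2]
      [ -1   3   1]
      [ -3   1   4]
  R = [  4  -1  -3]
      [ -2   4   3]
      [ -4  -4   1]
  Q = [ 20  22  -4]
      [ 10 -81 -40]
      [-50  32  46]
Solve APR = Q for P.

P = [[5, -4, 2], [3, -5, 3], [1, 0, 1]]

P = A⁻¹QR⁻¹ (apply A⁻¹ on the left and R⁻¹ on the right).
det A = 4; the adjugate gives A⁻¹ = [[11/4, 3/2, 1], [1/4, 1/2, 0], [2, 1, 1]].
R has determinant 2; R⁻¹ = [[8, 13/2, 9/2], [-5, -4, -3], [12, 10, 7]].
A⁻¹Q = [[20, -29, -25], [10, -35, -21], [0, -5, -2]].
P = (A⁻¹Q)R⁻¹ = [[5, -4, 2], [3, -5, 3], [1, 0, 1]].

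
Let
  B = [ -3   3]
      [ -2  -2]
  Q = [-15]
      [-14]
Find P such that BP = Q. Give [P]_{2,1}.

Left-multiplying both sides by B⁻¹ gives P = B⁻¹Q.
B has determinant 12; B⁻¹ = [[-1/6, -1/4], [1/6, -1/4]].
P = B⁻¹Q = [[-1/6, -1/4], [1/6, -1/4]] · [[-15], [-14]] = [[6], [1]].

1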